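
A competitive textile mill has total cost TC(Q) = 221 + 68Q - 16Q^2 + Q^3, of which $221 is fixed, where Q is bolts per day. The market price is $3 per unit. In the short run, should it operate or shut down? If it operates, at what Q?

Variable cost is VC = 68Q - 16Q^2 + Q^3, so AVC = VC/Q = 68 - 16Q + Q^2 and MC = dTC/dQ = 68 - 32Q + 3Q^2.
AVC hits its minimum where MC = AVC, at Q = 8, giving min AVC = 68 - 16·8 + 8^2 = $4.
Since P = $3 < min AVC = $4, price fails to cover variable cost at any output.
Best response: produce nothing and absorb the $221 fixed cost.

Shut down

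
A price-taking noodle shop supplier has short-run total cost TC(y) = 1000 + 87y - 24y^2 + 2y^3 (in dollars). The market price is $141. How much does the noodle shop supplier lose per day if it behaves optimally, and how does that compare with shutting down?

AVC = 87 - 24y + 2y^2 has its minimum $15 at y = 6; price $141 clears that bar, so the firm operates.
With MC = 87 - 48y + 6y^2, P = MC on the upward-sloping part at y* = 9.
TR = 141·9 = 1269. TC = 1000 + 297 = 1297. Profit = 1269 − 1297 = -$28.
Shutting down would mean losing the fixed cost of $1000, so operating at a loss of $28 is better by $972.

Profit = -$28 at y = 9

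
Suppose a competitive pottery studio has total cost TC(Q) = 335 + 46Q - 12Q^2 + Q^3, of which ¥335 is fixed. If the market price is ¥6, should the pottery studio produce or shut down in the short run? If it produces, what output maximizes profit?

From TC, MC = TC'(Q) = 46 - 24Q + 3Q^2 and AVC = VC/Q = 46 - 12Q + Q^2.
The AVC parabola has its vertex at Q = 12/2 = 6, where AVC = 46 - 12·6 + 6^2 = ¥10.
With P < min AVC (¥6 < ¥10), every unit sold adds to the loss.
Shutting down limits the loss to fixed cost, ¥335.

Shut down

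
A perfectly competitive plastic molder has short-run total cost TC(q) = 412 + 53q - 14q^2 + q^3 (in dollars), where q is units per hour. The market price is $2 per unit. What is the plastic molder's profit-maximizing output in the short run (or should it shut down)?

From TC, MC = TC'(q) = 53 - 28q + 3q^2 and AVC = VC/q = 53 - 14q + q^2.
AVC is minimized where dAVC/dq = -14 + 2q = 0, at q = 7; min AVC = 53 - 14·7 + 7^2 = $4.
With P < min AVC ($2 < $4), every unit sold adds to the loss.
Best response: produce nothing and absorb the $412 fixed cost.

Shut down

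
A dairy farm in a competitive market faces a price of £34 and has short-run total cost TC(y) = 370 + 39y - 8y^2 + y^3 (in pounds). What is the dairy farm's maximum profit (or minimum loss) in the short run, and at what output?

Profit = -£320 at y = 5

AVC = 39 - 8y + y^2 has its minimum £23 at y = 4; price £34 clears that bar, so the firm operates.
With MC = 39 - 16y + 3y^2, P = MC on the upward-sloping part at y* = 5.
TR = 34·5 = 170. TC = 370 + 120 = 490. Profit = 170 − 490 = -£320.
Shutting down would mean losing the fixed cost of £370, so operating at a loss of £320 is better by £50.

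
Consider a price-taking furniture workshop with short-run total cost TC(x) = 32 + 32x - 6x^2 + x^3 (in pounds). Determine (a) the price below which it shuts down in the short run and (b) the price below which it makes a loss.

Shutdown price = min AVC. AVC = 32 - 6x + x^2, with vertex at x = 3 and minimum £23.
ATC = 32/x + 32 - 6x + x^2. Setting dATC/dx = −32/x^2 − 6 + 2x = 0 gives x = 4 (since 2·4^3 − 6·4^2 = 32).
min ATC = 32/4 + 32 − 6·4 + 4^2 = £32. That is the break-even price.
For £23 ≤ P < £32 the firm produces at a loss; below £23 it shuts down.

Shutdown price = £23; break-even price = £32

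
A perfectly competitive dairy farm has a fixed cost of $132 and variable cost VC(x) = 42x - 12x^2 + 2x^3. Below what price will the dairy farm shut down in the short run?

The shutdown price is the minimum of AVC. VC = 42x - 12x^2 + 2x^3, so AVC = 42 - 12x + 2x^2.
At the minimum of AVC, MC = AVC. MC = 42 - 24x + 6x^2; setting MC = AVC gives 4x^2 - 12x = 0, so x = 3. min AVC = 24.
For P < $24 the firm produces nothing.

$24 per unit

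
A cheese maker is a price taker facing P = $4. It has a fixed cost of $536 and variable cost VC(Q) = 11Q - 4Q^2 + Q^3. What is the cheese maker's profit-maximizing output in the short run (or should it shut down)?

From TC, MC = TC'(Q) = 11 - 8Q + 3Q^2 and AVC = VC/Q = 11 - 4Q + Q^2.
The AVC parabola has its vertex at Q = 4/2 = 2, where AVC = 11 - 4·2 + 2^2 = $7.
Since P = $4 < min AVC = $7, price fails to cover variable cost at any output.
Best response: produce nothing and absorb the $536 fixed cost.

Shut down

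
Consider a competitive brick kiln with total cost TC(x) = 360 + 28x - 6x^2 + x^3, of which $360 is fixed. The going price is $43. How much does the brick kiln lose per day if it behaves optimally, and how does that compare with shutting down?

AVC = 28 - 6x + x^2; min AVC = $19 at x = 3. Since P = $43 ≥ min AVC, the firm produces.
MC = 28 - 12x + 3x^2. Setting P = MC and taking the root on the rising branch gives x* = 5.
TR = 43·5 = 215. TC = 360 + 115 = 475. Profit = 215 − 475 = -$260.
Shutting down would mean losing the fixed cost of $360, so operating at a loss of $260 is better by $100.

Profit = -$260 at x = 5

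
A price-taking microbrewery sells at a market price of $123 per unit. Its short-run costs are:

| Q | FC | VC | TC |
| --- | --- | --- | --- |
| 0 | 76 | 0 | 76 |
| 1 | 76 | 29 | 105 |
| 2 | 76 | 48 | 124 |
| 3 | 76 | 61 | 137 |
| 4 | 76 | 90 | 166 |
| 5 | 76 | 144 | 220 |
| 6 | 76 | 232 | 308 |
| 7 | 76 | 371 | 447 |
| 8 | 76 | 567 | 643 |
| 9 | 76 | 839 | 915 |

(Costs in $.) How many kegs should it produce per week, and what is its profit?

Q = 6; profit = $430

Tabulate TR − TC: Q=0: -76; Q=1: 18; Q=2: 122; Q=3: 232; Q=4: 326; Q=5: 395; Q=6: 430; Q=7: 414; Q=8: 341; Q=9: 192.
Profit is maximized at Q = 6. AVC there is 232/6 = $38.67 ≤ P, so producing beats shutting down (which would give -$76).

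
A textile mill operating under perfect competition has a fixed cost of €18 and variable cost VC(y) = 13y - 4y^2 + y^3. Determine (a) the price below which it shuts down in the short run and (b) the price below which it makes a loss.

Shutdown price = min AVC. AVC = 13 - 4y + y^2, with vertex at y = 2 and minimum €9.
ATC = 18/y + 13 - 4y + y^2. Setting dATC/dy = −18/y^2 − 4 + 2y = 0 gives y = 3 (since 2·3^3 − 4·3^2 = 18).
min ATC = 18/3 + 13 − 4·3 + 3^2 = €16. That is the break-even price.
Between these two prices the firm operates at a loss; above €16 it earns a profit.

Shutdown price = €9; break-even price = €16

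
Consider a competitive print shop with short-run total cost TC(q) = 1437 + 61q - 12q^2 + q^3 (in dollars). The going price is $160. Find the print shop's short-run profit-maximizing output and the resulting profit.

Profit = -$227 at q = 11

AVC = 61 - 12q + q^2 has its minimum $25 at q = 6; price $160 clears that bar, so the firm operates.
With MC = 61 - 24q + 3q^2, P = MC on the upward-sloping part at q* = 11.
TR = 160·11 = 1760. TC = 1437 + 550 = 1987. Profit = 1760 − 1987 = -$227.
By producing, the firm covers all variable cost plus $1210 of fixed cost; shutting down would lose the full $1437.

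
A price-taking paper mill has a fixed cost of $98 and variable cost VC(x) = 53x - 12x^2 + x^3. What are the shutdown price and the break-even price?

Shutdown price = $17; break-even price = $32

Shutdown price = min AVC. AVC = 53 - 12x + x^2, with vertex at x = 6 and minimum $17.
ATC = 98/x + 53 - 12x + x^2. Setting dATC/dx = −98/x^2 − 12 + 2x = 0 gives x = 7 (since 2·7^3 − 12·7^2 = 98).
min ATC = 98/7 + 53 − 12·7 + 7^2 = $32. That is the break-even price.
Between these two prices the firm operates at a loss; above $32 it earns a profit.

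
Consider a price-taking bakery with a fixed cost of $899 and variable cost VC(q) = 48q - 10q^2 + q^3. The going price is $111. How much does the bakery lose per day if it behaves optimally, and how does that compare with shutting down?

Profit = -$251 at q = 9

AVC = 48 - 10q + q^2 has its minimum $23 at q = 5; price $111 clears that bar, so the firm operates.
MC = 48 - 20q + 3q^2. Setting P = MC and taking the root on the rising branch gives q* = 9.
TR = 111·9 = 999. TC = 899 + 351 = 1250. Profit = 999 − 1250 = -$251.
Shutting down would mean losing the fixed cost of $899, so operating at a loss of $251 is better by $648.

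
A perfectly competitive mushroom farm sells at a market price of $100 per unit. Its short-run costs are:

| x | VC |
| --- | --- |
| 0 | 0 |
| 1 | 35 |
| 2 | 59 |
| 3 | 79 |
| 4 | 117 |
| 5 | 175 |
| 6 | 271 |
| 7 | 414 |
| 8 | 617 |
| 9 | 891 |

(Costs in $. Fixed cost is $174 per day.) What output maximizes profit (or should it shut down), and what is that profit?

x = 6; profit = $155

Tabulate TR − TC: x=0: -174; x=1: -109; x=2: -33; x=3: 47; x=4: 109; x=5: 151; x=6: 155; x=7: 112; x=8: 9; x=9: -165.
Profit is maximized at x = 6. AVC there is 271/6 = $45.17 ≤ P, so producing beats shutting down (which would give -$174).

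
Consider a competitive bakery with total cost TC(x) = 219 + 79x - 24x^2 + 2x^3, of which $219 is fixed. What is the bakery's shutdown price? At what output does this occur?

The firm shuts down when price falls below the minimum of average variable cost. AVC = VC/x = 79 - 24x + 2x^2.
At the minimum of AVC, MC = AVC. MC = 79 - 48x + 6x^2; setting MC = AVC gives 4x^2 - 24x = 0, so x = 6. min AVC = 7.
For P < $7 the firm produces nothing.

$7 per unit, at x = 6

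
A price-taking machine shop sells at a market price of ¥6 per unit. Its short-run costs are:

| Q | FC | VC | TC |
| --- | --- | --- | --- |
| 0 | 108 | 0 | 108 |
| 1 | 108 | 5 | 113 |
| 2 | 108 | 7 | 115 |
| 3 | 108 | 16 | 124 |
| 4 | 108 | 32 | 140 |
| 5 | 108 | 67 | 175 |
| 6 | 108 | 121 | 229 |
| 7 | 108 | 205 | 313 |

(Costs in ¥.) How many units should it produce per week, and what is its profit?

Q = 2; profit = -¥103

Tabulate TR − TC: Q=0: -108; Q=1: -107; Q=2: -103; Q=3: -106; Q=4: -116; Q=5: -145; Q=6: -193; Q=7: -271.
Profit is maximized at Q = 2. AVC there is 7/2 = ¥3.50 ≤ P, so producing beats shutting down (which would give -¥108).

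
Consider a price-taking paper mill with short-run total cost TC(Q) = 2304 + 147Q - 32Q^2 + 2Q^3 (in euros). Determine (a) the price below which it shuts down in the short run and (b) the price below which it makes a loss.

Shutdown price = €19; break-even price = €243

AVC = 147 - 32Q + 2Q^2; minimized at Q = 8, giving min AVC = €19. That is the shutdown price.
ATC = 2304/Q + 147 - 32Q + 2Q^2. Setting dATC/dQ = −2304/Q^2 − 32 + 4Q = 0 gives Q = 12 (since 4·12^3 − 32·12^2 = 2304).
min ATC = 2304/12 + 147 − 32·12 + 2·12^2 = €243. That is the break-even price.
For €19 ≤ P < €243 the firm produces at a loss; below €19 it shuts down.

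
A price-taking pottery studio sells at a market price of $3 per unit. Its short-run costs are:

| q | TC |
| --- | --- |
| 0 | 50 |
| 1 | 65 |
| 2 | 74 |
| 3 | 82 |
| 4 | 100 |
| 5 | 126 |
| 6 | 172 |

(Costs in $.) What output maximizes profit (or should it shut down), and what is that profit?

q = 0 (shut down); profit = -$50

Profit at each row (π = 3q − TC): q=0: -50; q=1: -62; q=2: -68; q=3: -73; q=4: -88; q=5: -111; q=6: -154.
Profit is highest at q = 0. Equivalently, the lowest AVC in the table is 32/3 ≈ $10.67 at q = 3, and P = $3 falls below it — price never covers variable cost, so the firm shuts down and loses only its fixed cost.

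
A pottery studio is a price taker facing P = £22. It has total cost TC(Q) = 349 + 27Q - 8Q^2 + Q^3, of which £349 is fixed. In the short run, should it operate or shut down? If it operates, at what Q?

Produce at Q = 5

Strip out fixed cost: VC = 27Q - 8Q^2 + Q^3. Then AVC = 27 - 8Q + Q^2 and MC = 27 - 16Q + 3Q^2.
The AVC parabola has its vertex at Q = 8/2 = 4, where AVC = 27 - 8·4 + 4^2 = £11.
Since P = £22 ≥ min AVC = £11, price covers variable cost and the firm should produce.
Set P = MC: 22 = 27 - 16Q + 3Q^2 → 5 - 16Q + 3Q^2 = 0. The roots are Q = 1/3 and Q = 5; the profit-maximizing output is on the rising part of MC, so Q* = 5.
Check: AVC at Q = 5 is £12 ≤ P, so revenue covers variable cost.
Profit = P·Q − TC = 22·5 − 409 = -£299, a loss, but smaller than the £349 fixed cost the firm would lose by shutting down.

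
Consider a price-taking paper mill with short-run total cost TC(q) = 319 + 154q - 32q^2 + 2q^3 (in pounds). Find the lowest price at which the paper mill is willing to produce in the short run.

The firm shuts down when price falls below the minimum of average variable cost. AVC = VC/q = 154 - 32q + 2q^2.
At the minimum of AVC, MC = AVC. MC = 154 - 64q + 6q^2; setting MC = AVC gives 4q^2 - 32q = 0, so q = 8. min AVC = 26.
The firm shuts down for any P below £26.

£26 per unit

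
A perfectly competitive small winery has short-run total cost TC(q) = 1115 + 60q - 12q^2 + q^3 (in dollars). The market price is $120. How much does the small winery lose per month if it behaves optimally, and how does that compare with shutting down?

Profit = -$315 at q = 10

AVC = 60 - 12q + q^2; min AVC = $24 at q = 6. Since P = $120 ≥ min AVC, the firm produces.
With MC = 60 - 24q + 3q^2, P = MC on the upward-sloping part at q* = 10.
TR = 120·10 = 1200. TC = 1115 + 400 = 1515. Profit = 1200 − 1515 = -$315.
By producing, the firm covers all variable cost plus $800 of fixed cost; shutting down would lose the full $1115.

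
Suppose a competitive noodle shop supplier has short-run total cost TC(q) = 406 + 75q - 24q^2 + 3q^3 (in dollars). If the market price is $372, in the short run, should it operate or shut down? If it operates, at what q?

From TC, MC = TC'(q) = 75 - 48q + 9q^2 and AVC = VC/q = 75 - 24q + 3q^2.
AVC hits its minimum where MC = AVC, at q = 4, giving min AVC = 75 - 24·4 + 3·4^2 = $27.
Since P = $372 ≥ min AVC = $27, price covers variable cost and the firm should produce.
P = MC gives -297 - 48q + 9q^2 = 0, with roots -11/3 and 9. Take the larger (rising MC): q* = 9.
Check: AVC at q = 9 is $102 ≤ P, so revenue covers variable cost.
Profit = P·q − TC = 372·9 − 1324 = $2024.

Produce at q = 9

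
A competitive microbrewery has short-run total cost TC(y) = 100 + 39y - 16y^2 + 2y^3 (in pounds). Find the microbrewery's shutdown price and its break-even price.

Shutdown price = min AVC. AVC = 39 - 16y + 2y^2, with vertex at y = 4 and minimum £7.
ATC = 100/y + 39 - 16y + 2y^2. Setting dATC/dy = −100/y^2 − 16 + 4y = 0 gives y = 5 (since 4·5^3 − 16·5^2 = 100).
min ATC = 100/5 + 39 − 16·5 + 2·5^2 = £29. That is the break-even price.
Between these two prices the firm operates at a loss; above £29 it earns a profit.

Shutdown price = £7; break-even price = £29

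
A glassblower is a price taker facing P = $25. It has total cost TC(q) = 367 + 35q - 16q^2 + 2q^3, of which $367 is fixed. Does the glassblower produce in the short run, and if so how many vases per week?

Produce at q = 5

Strip out fixed cost: VC = 35q - 16q^2 + 2q^3. Then AVC = 35 - 16q + 2q^2 and MC = 35 - 32q + 6q^2.
The AVC parabola has its vertex at q = 16/4 = 4, where AVC = 35 - 16·4 + 2·4^2 = $3.
Because $25 ≥ $3, revenue can cover variable cost; the firm operates.
P = MC gives 10 - 32q + 6q^2 = 0, with roots 1/3 and 5. Take the larger (rising MC): q* = 5.
Check: AVC at q = 5 is $5 ≤ P, so revenue covers variable cost.
Profit = P·q − TC = 25·5 − 392 = -$267, a loss, but smaller than the $367 fixed cost the firm would lose by shutting down.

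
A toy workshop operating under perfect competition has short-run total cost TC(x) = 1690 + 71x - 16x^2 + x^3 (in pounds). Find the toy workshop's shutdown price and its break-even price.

Shutdown price = min AVC. AVC = 71 - 16x + x^2, with vertex at x = 8 and minimum £7.
ATC = 1690/x + 71 - 16x + x^2. Setting dATC/dx = −1690/x^2 − 16 + 2x = 0 gives x = 13 (since 2·13^3 − 16·13^2 = 1690).
min ATC = 1690/13 + 71 − 16·13 + 13^2 = £162. That is the break-even price.
Between these two prices the firm operates at a loss; above £162 it earns a profit.

Shutdown price = £7; break-even price = £162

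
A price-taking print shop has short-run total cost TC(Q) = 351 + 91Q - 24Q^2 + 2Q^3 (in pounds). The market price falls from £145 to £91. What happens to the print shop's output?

Output falls from 9 to 8

AVC = 91 - 24Q + 2Q^2, minimized at Q = 6 where min AVC = £19. MC = 91 - 48Q + 6Q^2.
With P = £145 above the shutdown price, P = MC gives Q = 9.
At P = £91 ≥ min AVC, set P = MC: Q = 8. The firm stays open but cuts output.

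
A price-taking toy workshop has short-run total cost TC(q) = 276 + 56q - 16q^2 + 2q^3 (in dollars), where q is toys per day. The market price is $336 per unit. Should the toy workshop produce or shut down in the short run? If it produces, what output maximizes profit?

Produce at q = 10

Variable cost is VC = 56q - 16q^2 + 2q^3, so AVC = VC/q = 56 - 16q + 2q^2 and MC = dTC/dq = 56 - 32q + 6q^2.
AVC hits its minimum where MC = AVC, at q = 4, giving min AVC = 56 - 16·4 + 2·4^2 = $24.
Since P = $336 ≥ min AVC = $24, price covers variable cost and the firm should produce.
P = MC gives -280 - 32q + 6q^2 = 0, with roots -14/3 and 10. Take the larger (rising MC): q* = 10.
Check: AVC at q = 10 is $96 ≤ P, so revenue covers variable cost.
Profit = P·q − TC = 336·10 − 1236 = $2124.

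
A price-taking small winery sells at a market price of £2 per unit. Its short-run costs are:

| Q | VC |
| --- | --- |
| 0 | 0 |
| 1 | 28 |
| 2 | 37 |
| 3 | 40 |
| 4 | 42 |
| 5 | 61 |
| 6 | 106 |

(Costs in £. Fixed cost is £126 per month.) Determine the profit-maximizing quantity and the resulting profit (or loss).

Profit at each row (π = 2Q − TC): Q=0: -126; Q=1: -152; Q=2: -159; Q=3: -160; Q=4: -160; Q=5: -177; Q=6: -220.
Profit is highest at Q = 0. Equivalently, the lowest AVC in the table is 42/4 ≈ £10.50 at Q = 4, and P = £2 falls below it — price never covers variable cost, so the firm shuts down and loses only its fixed cost.

Q = 0 (shut down); profit = -£126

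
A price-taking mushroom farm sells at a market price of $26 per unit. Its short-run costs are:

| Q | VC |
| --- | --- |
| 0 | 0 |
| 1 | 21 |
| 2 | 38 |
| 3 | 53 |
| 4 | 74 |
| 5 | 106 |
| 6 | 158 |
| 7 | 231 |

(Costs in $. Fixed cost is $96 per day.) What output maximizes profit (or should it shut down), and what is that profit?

Q = 4; profit = -$66

Compute π = P·Q − TC at each output: Q=0: -96; Q=1: -91; Q=2: -82; Q=3: -71; Q=4: -66; Q=5: -72; Q=6: -98; Q=7: -145.
Profit is maximized at Q = 4. AVC there is 74/4 = $18.50 ≤ P, so producing beats shutting down (which would give -$96).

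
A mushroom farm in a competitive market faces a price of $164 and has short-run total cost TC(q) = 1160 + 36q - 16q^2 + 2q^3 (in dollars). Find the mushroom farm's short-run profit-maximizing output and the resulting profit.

Profit = -$136 at q = 8

AVC = 36 - 16q + 2q^2 has its minimum $4 at q = 4; price $164 clears that bar, so the firm operates.
MC = 36 - 32q + 6q^2. Setting P = MC and taking the root on the rising branch gives q* = 8.
TR = 164·8 = 1312. TC = 1160 + 288 = 1448. Profit = 1312 − 1448 = -$136.
That loss of $136 beats the $1160 the firm would lose by shutting down; producing recovers $1024 of fixed cost.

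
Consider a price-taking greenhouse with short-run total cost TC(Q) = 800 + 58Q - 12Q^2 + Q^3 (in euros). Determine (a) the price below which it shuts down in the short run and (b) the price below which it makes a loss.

Shutdown price = €22; break-even price = €118

Shutdown price = min AVC. AVC = 58 - 12Q + Q^2, with vertex at Q = 6 and minimum €22.
ATC = 800/Q + 58 - 12Q + Q^2. Setting dATC/dQ = −800/Q^2 − 12 + 2Q = 0 gives Q = 10 (since 2·10^3 − 12·10^2 = 800).
min ATC = 800/10 + 58 − 12·10 + 10^2 = €118. That is the break-even price.
Between these two prices the firm operates at a loss; above €118 it earns a profit.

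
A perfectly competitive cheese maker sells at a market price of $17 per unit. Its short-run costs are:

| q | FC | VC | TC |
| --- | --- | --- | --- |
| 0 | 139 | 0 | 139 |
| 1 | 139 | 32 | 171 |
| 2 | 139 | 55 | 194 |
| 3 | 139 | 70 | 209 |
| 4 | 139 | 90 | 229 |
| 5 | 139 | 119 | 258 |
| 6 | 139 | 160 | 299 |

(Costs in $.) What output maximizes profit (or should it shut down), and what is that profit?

Profit at each row (π = 17q − TC): q=0: -139; q=1: -154; q=2: -160; q=3: -158; q=4: -161; q=5: -173; q=6: -197.
Profit is highest at q = 0. Equivalently, the lowest AVC in the table is 90/4 ≈ $22.50 at q = 4, and P = $17 falls below it — price never covers variable cost, so the firm shuts down and loses only its fixed cost.

q = 0 (shut down); profit = -$139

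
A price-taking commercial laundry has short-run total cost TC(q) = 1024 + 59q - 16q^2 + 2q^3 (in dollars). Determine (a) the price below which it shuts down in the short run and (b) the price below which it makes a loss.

AVC = 59 - 16q + 2q^2; minimized at q = 4, giving min AVC = $27. That is the shutdown price.
ATC = 1024/q + 59 - 16q + 2q^2. Setting dATC/dq = −1024/q^2 − 16 + 4q = 0 gives q = 8 (since 4·8^3 − 16·8^2 = 1024).
min ATC = 1024/8 + 59 − 16·8 + 2·8^2 = $187. That is the break-even price.
Between these two prices the firm operates at a loss; above $187 it earns a profit.

Shutdown price = $27; break-even price = $187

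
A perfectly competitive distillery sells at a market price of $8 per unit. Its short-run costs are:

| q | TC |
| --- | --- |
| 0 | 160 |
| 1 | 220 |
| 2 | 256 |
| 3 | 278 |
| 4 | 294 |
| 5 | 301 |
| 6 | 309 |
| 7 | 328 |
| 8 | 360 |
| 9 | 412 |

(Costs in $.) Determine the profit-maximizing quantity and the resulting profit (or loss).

q = 0 (shut down); profit = -$160

Tabulate TR − TC: q=0: -160; q=1: -212; q=2: -240; q=3: -254; q=4: -262; q=5: -261; q=6: -261; q=7: -272; q=8: -296; q=9: -340.
Profit is highest at q = 0. Equivalently, the lowest AVC in the table is 168/7 ≈ $24 at q = 7, and P = $8 falls below it — price never covers variable cost, so the firm shuts down and loses only its fixed cost.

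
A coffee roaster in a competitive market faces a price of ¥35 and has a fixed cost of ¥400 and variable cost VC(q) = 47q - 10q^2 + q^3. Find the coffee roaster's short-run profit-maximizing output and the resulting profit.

AVC = 47 - 10q + q^2; min AVC = ¥22 at q = 5. Since P = ¥35 ≥ min AVC, the firm produces.
MC = 47 - 20q + 3q^2. Setting P = MC and taking the root on the rising branch gives q* = 6.
TR = 35·6 = 210. TC = 400 + 138 = 538. Profit = 210 − 538 = -¥328.
That loss of ¥328 beats the ¥400 the firm would lose by shutting down; producing recovers ¥72 of fixed cost.

Profit = -¥328 at q = 6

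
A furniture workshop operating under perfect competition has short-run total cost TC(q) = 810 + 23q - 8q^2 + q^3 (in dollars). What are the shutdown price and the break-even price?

Shutdown price = $7; break-even price = $122

Shutdown price = min AVC. AVC = 23 - 8q + q^2, with vertex at q = 4 and minimum $7.
ATC = 810/q + 23 - 8q + q^2. Setting dATC/dq = −810/q^2 − 8 + 2q = 0 gives q = 9 (since 2·9^3 − 8·9^2 = 810).
min ATC = 810/9 + 23 − 8·9 + 9^2 = $122. That is the break-even price.
For $7 ≤ P < $122 the firm produces at a loss; below $7 it shuts down.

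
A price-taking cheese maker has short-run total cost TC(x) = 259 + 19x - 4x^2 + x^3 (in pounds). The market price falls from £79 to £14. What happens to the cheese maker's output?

Output falls from 6 to 0 (the firm shuts down)

MC = 19 - 8x + 3x^2; the shutdown threshold is min AVC = £15 (at x = 2).
With P = £79 above the shutdown price, P = MC gives x = 6.
At P = £14 < min AVC = £15, price no longer covers variable cost at any output, so the firm shuts down: x = 0.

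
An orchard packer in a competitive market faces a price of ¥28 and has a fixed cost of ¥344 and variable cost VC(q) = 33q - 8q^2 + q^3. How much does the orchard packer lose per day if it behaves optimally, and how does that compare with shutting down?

AVC = 33 - 8q + q^2; min AVC = ¥17 at q = 4. Since P = ¥28 ≥ min AVC, the firm produces.
MC = 33 - 16q + 3q^2. Setting P = MC and taking the root on the rising branch gives q* = 5.
TR = 28·5 = 140. TC = 344 + 90 = 434. Profit = 140 − 434 = -¥294.
Shutting down would mean losing the fixed cost of ¥344, so operating at a loss of ¥294 is better by ¥50.

Profit = -¥294 at q = 5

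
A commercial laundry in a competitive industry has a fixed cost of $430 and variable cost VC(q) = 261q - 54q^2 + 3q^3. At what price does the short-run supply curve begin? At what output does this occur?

The firm shuts down when price falls below the minimum of average variable cost. AVC = VC/q = 261 - 54q + 3q^2.
dAVC/dq = -54 + 6q = 0 gives q = 9. min AVC = 261 - 54·9 + 3·9^2 = 18.
The firm shuts down for any P below $18.

$18 per unit, at q = 9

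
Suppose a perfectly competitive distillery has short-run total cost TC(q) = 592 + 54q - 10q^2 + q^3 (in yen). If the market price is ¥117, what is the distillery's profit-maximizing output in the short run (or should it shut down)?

Produce at q = 9

Variable cost is VC = 54q - 10q^2 + q^3, so AVC = VC/q = 54 - 10q + q^2 and MC = dTC/dq = 54 - 20q + 3q^2.
The AVC parabola has its vertex at q = 10/2 = 5, where AVC = 54 - 10·5 + 5^2 = ¥29.
Because ¥117 ≥ ¥29, revenue can cover variable cost; the firm operates.
Set P = MC: 117 = 54 - 20q + 3q^2 → -63 - 20q + 3q^2 = 0. The roots are q = -7/3 and q = 9; the profit-maximizing output is on the rising part of MC, so q* = 9.
Check: AVC at q = 9 is ¥45 ≤ P, so revenue covers variable cost.
Profit = P·q − TC = 117·9 − 997 = ¥56.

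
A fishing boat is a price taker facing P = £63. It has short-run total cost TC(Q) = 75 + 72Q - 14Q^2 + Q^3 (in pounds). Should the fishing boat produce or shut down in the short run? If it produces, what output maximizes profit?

Produce at Q = 9

From TC, MC = TC'(Q) = 72 - 28Q + 3Q^2 and AVC = VC/Q = 72 - 14Q + Q^2.
AVC hits its minimum where MC = AVC, at Q = 7, giving min AVC = 72 - 14·7 + 7^2 = £23.
Because £63 ≥ £23, revenue can cover variable cost; the firm operates.
Solving P = MC: 9 - 28Q + 3Q^2 = 0 ⇒ Q = 1/3 or 9. On the upward-sloping branch, Q* = 9.
Check: AVC at Q = 9 is £27 ≤ P, so revenue covers variable cost.
Profit = P·Q − TC = 63·9 − 318 = £249.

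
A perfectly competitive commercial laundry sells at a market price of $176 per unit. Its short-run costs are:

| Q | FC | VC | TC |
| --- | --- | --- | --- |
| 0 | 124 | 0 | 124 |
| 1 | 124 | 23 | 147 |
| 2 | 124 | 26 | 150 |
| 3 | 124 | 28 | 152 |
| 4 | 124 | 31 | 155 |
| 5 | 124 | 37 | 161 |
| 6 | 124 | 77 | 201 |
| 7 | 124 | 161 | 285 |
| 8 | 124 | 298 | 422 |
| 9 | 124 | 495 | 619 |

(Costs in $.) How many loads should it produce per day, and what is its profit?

Q = 8; profit = $986

Profit at each row (π = 176Q − TC): Q=0: -124; Q=1: 29; Q=2: 202; Q=3: 376; Q=4: 549; Q=5: 719; Q=6: 855; Q=7: 947; Q=8: 986; Q=9: 965.
Profit is maximized at Q = 8. AVC there is 298/8 = $37.25 ≤ P, so producing beats shutting down (which would give -$124).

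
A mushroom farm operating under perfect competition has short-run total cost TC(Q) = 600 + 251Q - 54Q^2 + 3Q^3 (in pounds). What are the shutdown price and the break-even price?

Shutdown price = min AVC. AVC = 251 - 54Q + 3Q^2, with vertex at Q = 9 and minimum £8.
ATC = 600/Q + 251 - 54Q + 3Q^2. Setting dATC/dQ = −600/Q^2 − 54 + 6Q = 0 gives Q = 10 (since 6·10^3 − 54·10^2 = 600).
min ATC = 600/10 + 251 − 54·10 + 3·10^2 = £71. That is the break-even price.
Between these two prices the firm operates at a loss; above £71 it earns a profit.

Shutdown price = £8; break-even price = £71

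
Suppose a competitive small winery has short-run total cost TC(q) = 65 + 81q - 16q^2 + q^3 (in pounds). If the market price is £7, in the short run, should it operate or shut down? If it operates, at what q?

Variable cost is VC = 81q - 16q^2 + q^3, so AVC = VC/q = 81 - 16q + q^2 and MC = dTC/dq = 81 - 32q + 3q^2.
AVC hits its minimum where MC = AVC, at q = 8, giving min AVC = 81 - 16·8 + 8^2 = £17.
With P < min AVC (£7 < £17), every unit sold adds to the loss.
Shutting down limits the loss to fixed cost, £65.

Shut down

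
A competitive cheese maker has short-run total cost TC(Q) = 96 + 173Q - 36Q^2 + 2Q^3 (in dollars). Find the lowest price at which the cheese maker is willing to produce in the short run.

The shutdown price is the minimum of AVC. VC = 173Q - 36Q^2 + 2Q^3, so AVC = 173 - 36Q + 2Q^2.
At the minimum of AVC, MC = AVC. MC = 173 - 72Q + 6Q^2; setting MC = AVC gives 4Q^2 - 36Q = 0, so Q = 9. min AVC = 11.
For P < $11 the firm produces nothing.

$11 per unit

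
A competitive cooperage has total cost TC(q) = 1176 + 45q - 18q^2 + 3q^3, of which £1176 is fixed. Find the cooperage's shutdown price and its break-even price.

AVC = 45 - 18q + 3q^2; minimized at q = 3, giving min AVC = £18. That is the shutdown price.
ATC = 1176/q + 45 - 18q + 3q^2. Setting dATC/dq = −1176/q^2 − 18 + 6q = 0 gives q = 7 (since 6·7^3 − 18·7^2 = 1176).
min ATC = 1176/7 + 45 − 18·7 + 3·7^2 = £234. That is the break-even price.
For £18 ≤ P < £234 the firm produces at a loss; below £18 it shuts down.

Shutdown price = £18; break-even price = £234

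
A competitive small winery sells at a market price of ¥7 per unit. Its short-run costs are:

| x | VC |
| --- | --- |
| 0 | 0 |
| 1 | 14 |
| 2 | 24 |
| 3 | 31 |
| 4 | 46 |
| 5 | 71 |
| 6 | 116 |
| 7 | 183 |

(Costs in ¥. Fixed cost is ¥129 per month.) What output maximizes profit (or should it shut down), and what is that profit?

x = 0 (shut down); profit = -¥129

Tabulate TR − TC: x=0: -129; x=1: -136; x=2: -139; x=3: -139; x=4: -147; x=5: -165; x=6: -203; x=7: -263.
Profit is highest at x = 0. Equivalently, the lowest AVC in the table is 31/3 ≈ ¥10.33 at x = 3, and P = ¥7 falls below it — price never covers variable cost, so the firm shuts down and loses only its fixed cost.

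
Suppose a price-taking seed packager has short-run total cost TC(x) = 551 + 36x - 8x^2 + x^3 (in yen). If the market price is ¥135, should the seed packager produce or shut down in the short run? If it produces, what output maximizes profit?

From TC, MC = TC'(x) = 36 - 16x + 3x^2 and AVC = VC/x = 36 - 8x + x^2.
The AVC parabola has its vertex at x = 8/2 = 4, where AVC = 36 - 8·4 + 4^2 = ¥20.
P = ¥135 exceeds min AVC = ¥20, so the firm stays open.
Set P = MC: 135 = 36 - 16x + 3x^2 → -99 - 16x + 3x^2 = 0. The roots are x = -11/3 and x = 9; the profit-maximizing output is on the rising part of MC, so x* = 9.
Check: AVC at x = 9 is ¥45 ≤ P, so revenue covers variable cost.
Profit = P·x − TC = 135·9 − 956 = ¥259.

Produce at x = 9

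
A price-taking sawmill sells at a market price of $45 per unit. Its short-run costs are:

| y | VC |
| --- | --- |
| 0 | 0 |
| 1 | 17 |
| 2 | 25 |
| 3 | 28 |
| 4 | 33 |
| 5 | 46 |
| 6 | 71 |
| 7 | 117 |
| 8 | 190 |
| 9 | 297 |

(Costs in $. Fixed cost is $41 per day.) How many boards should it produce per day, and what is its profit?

y = 6; profit = $158

Profit at each row (π = 45y − TC): y=0: -41; y=1: -13; y=2: 24; y=3: 66; y=4: 106; y=5: 138; y=6: 158; y=7: 157; y=8: 129; y=9: 67.
Profit is maximized at y = 6. AVC there is 71/6 = $11.83 ≤ P, so producing beats shutting down (which would give -$41).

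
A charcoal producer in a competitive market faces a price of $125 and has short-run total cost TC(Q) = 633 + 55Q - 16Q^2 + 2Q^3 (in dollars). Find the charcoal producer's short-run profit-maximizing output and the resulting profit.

AVC = 55 - 16Q + 2Q^2 has its minimum $23 at Q = 4; price $125 clears that bar, so the firm operates.
MC = 55 - 32Q + 6Q^2. Setting P = MC and taking the root on the rising branch gives Q* = 7.
TR = 125·7 = 875. TC = 633 + 287 = 920. Profit = 875 − 920 = -$45.
That loss of $45 beats the $633 the firm would lose by shutting down; producing recovers $588 of fixed cost.

Profit = -$45 at Q = 7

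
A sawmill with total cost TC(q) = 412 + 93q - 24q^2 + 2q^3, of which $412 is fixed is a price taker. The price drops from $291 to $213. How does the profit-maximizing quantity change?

Output falls from 11 to 10

AVC = 93 - 24q + 2q^2, minimized at q = 6 where min AVC = $21. MC = 93 - 48q + 6q^2.
With P = $291 above the shutdown price, P = MC gives q = 11.
At P = $213 ≥ min AVC, set P = MC: q = 10. The firm stays open but cuts output.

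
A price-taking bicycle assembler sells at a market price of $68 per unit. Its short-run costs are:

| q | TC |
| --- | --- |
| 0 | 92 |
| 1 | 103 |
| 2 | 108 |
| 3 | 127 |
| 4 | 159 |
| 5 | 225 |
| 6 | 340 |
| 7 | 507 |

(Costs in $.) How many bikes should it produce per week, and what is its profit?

Profit at each row (π = 68q − TC): q=0: -92; q=1: -35; q=2: 28; q=3: 77; q=4: 113; q=5: 115; q=6: 68; q=7: -31.
Profit is maximized at q = 5. AVC there is 133/5 = $26.60 ≤ P, so producing beats shutting down (which would give -$92).

q = 5; profit = $115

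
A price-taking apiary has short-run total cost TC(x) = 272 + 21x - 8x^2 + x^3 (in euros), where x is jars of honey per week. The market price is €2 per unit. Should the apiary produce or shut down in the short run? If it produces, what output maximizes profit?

Shut down

Strip out fixed cost: VC = 21x - 8x^2 + x^3. Then AVC = 21 - 8x + x^2 and MC = 21 - 16x + 3x^2.
AVC hits its minimum where MC = AVC, at x = 4, giving min AVC = 21 - 8·4 + 4^2 = €5.
Since P = €2 < min AVC = €5, price fails to cover variable cost at any output.
The firm minimizes its loss by shutting down and losing only its fixed cost of €272.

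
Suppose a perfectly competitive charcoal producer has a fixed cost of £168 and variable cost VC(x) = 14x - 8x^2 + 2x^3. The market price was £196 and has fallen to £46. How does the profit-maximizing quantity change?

MC = 14 - 16x + 6x^2; the shutdown threshold is min AVC = £6 (at x = 2).
With P = £196 above the shutdown price, P = MC gives x = 7.
At P = £46 ≥ min AVC, set P = MC: x = 4. The firm stays open but cuts output.

Output falls from 7 to 4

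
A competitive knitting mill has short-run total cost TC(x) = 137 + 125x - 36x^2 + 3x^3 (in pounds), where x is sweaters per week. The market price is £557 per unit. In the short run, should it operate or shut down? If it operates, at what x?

Produce at x = 12

Variable cost is VC = 125x - 36x^2 + 3x^3, so AVC = VC/x = 125 - 36x + 3x^2 and MC = dTC/dx = 125 - 72x + 9x^2.
AVC is minimized where dAVC/dx = -36 + 6x = 0, at x = 6; min AVC = 125 - 36·6 + 3·6^2 = £17.
P = £557 exceeds min AVC = £17, so the firm stays open.
P = MC gives -432 - 72x + 9x^2 = 0, with roots -4 and 12. Take the larger (rising MC): x* = 12.
Check: AVC at x = 12 is £125 ≤ P, so revenue covers variable cost.
Profit = P·x − TC = 557·12 − 1637 = £5047.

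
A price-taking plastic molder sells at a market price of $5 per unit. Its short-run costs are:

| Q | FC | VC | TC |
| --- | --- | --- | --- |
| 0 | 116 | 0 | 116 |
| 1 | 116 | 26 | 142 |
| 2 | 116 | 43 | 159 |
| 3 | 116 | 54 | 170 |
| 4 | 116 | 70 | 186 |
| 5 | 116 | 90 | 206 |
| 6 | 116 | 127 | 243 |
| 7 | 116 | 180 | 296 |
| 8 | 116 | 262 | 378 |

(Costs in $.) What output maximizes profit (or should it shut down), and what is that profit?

Q = 0 (shut down); profit = -$116

Compute π = P·Q − TC at each output: Q=0: -116; Q=1: -137; Q=2: -149; Q=3: -155; Q=4: -166; Q=5: -181; Q=6: -213; Q=7: -261; Q=8: -338.
Profit is highest at Q = 0. Equivalently, the lowest AVC in the table is 70/4 ≈ $17.50 at Q = 4, and P = $5 falls below it — price never covers variable cost, so the firm shuts down and loses only its fixed cost.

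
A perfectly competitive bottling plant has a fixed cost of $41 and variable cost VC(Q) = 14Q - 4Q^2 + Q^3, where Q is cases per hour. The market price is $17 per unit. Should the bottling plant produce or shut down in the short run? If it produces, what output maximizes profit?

Strip out fixed cost: VC = 14Q - 4Q^2 + Q^3. Then AVC = 14 - 4Q + Q^2 and MC = 14 - 8Q + 3Q^2.
The AVC parabola has its vertex at Q = 4/2 = 2, where AVC = 14 - 4·2 + 2^2 = $10.
Because $17 ≥ $10, revenue can cover variable cost; the firm operates.
P = MC gives -3 - 8Q + 3Q^2 = 0, with roots -1/3 and 3. Take the larger (rising MC): Q* = 3.
Check: AVC at Q = 3 is $11 ≤ P, so revenue covers variable cost.
Profit = P·Q − TC = 17·3 − 74 = -$23, a loss, but smaller than the $41 fixed cost the firm would lose by shutting down.

Produce at Q = 3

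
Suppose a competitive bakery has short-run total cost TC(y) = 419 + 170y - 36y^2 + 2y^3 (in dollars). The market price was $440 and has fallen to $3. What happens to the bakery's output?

Output falls from 15 to 0 (the firm shuts down)

AVC = 170 - 36y + 2y^2, minimized at y = 9 where min AVC = $8. MC = 170 - 72y + 6y^2.
With P = $440 above the shutdown price, P = MC gives y = 15.
At P = $3 < min AVC = $8, price no longer covers variable cost at any output, so the firm shuts down: y = 0.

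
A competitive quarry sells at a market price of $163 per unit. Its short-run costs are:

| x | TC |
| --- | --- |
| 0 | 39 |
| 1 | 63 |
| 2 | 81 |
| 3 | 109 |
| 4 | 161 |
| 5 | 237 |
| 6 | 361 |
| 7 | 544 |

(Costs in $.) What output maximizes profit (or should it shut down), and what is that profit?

x = 6; profit = $617

Compute π = P·x − TC at each output: x=0: -39; x=1: 100; x=2: 245; x=3: 380; x=4: 491; x=5: 578; x=6: 617; x=7: 597.
Profit is maximized at x = 6. AVC there is 322/6 = $53.67 ≤ P, so producing beats shutting down (which would give -$39).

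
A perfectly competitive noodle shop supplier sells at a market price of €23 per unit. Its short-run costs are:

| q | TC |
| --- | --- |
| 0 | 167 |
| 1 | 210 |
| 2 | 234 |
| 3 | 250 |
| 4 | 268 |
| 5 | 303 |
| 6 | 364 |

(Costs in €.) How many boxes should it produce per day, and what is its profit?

q = 0 (shut down); profit = -€167

Profit at each row (π = 23q − TC): q=0: -167; q=1: -187; q=2: -188; q=3: -181; q=4: -176; q=5: -188; q=6: -226.
Profit is highest at q = 0. Equivalently, the lowest AVC in the table is 101/4 ≈ €25.25 at q = 4, and P = €23 falls below it — price never covers variable cost, so the firm shuts down and loses only its fixed cost.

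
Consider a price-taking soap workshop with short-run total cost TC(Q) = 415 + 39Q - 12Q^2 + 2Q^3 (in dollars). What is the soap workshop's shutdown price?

Short-run supply begins at min AVC. From VC = 39Q - 12Q^2 + 2Q^3, AVC = 39 - 12Q + 2Q^2.
dAVC/dQ = -12 + 4Q = 0 gives Q = 3. min AVC = 39 - 12·3 + 2·3^2 = 21.
So the shutdown price is $21.

$21 per unit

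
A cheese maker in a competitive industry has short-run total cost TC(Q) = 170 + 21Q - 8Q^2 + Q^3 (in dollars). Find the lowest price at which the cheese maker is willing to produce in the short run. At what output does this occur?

Short-run supply begins at min AVC. From VC = 21Q - 8Q^2 + Q^3, AVC = 21 - 8Q + Q^2.
At the minimum of AVC, MC = AVC. MC = 21 - 16Q + 3Q^2; setting MC = AVC gives 2Q^2 - 8Q = 0, so Q = 4. min AVC = 5.
The firm shuts down for any P below $5.

$5 per unit, at Q = 4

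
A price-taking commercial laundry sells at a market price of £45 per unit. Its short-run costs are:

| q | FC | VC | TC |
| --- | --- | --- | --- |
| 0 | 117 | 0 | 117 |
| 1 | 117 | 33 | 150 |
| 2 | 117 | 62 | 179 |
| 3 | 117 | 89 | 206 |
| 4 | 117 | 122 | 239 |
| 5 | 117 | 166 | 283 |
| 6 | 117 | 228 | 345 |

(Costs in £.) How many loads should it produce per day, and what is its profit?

q = 5; profit = -£58

Compute π = P·q − TC at each output: q=0: -117; q=1: -105; q=2: -89; q=3: -71; q=4: -59; q=5: -58; q=6: -75.
Profit is maximized at q = 5. AVC there is 166/5 = £33.20 ≤ P, so producing beats shutting down (which would give -£117).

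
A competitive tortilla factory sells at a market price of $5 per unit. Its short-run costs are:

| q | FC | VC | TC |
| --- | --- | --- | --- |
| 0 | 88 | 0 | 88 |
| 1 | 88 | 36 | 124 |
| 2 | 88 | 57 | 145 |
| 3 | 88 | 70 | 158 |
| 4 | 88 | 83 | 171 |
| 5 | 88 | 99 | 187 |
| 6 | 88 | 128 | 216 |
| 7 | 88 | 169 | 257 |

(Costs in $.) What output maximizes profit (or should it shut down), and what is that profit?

Profit at each row (π = 5q − TC): q=0: -88; q=1: -119; q=2: -135; q=3: -143; q=4: -151; q=5: -162; q=6: -186; q=7: -222.
Profit is highest at q = 0. Equivalently, the lowest AVC in the table is 99/5 ≈ $19.80 at q = 5, and P = $5 falls below it — price never covers variable cost, so the firm shuts down and loses only its fixed cost.

q = 0 (shut down); profit = -$88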